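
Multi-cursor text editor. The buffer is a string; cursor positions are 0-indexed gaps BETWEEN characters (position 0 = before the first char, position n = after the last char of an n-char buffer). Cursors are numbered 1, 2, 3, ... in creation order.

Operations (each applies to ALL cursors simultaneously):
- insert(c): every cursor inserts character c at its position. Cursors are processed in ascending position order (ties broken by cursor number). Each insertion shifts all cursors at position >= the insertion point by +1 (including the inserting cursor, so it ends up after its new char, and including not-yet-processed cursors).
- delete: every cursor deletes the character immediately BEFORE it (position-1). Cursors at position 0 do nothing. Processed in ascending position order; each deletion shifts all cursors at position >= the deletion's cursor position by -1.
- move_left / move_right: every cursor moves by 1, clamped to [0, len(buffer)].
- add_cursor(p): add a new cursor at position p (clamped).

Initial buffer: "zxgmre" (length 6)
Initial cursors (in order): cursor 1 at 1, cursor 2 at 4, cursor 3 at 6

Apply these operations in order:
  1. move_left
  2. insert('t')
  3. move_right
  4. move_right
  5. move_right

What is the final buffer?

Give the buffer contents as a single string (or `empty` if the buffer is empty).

Answer: tzxgtmrte

Derivation:
After op 1 (move_left): buffer="zxgmre" (len 6), cursors c1@0 c2@3 c3@5, authorship ......
After op 2 (insert('t')): buffer="tzxgtmrte" (len 9), cursors c1@1 c2@5 c3@8, authorship 1...2..3.
After op 3 (move_right): buffer="tzxgtmrte" (len 9), cursors c1@2 c2@6 c3@9, authorship 1...2..3.
After op 4 (move_right): buffer="tzxgtmrte" (len 9), cursors c1@3 c2@7 c3@9, authorship 1...2..3.
After op 5 (move_right): buffer="tzxgtmrte" (len 9), cursors c1@4 c2@8 c3@9, authorship 1...2..3.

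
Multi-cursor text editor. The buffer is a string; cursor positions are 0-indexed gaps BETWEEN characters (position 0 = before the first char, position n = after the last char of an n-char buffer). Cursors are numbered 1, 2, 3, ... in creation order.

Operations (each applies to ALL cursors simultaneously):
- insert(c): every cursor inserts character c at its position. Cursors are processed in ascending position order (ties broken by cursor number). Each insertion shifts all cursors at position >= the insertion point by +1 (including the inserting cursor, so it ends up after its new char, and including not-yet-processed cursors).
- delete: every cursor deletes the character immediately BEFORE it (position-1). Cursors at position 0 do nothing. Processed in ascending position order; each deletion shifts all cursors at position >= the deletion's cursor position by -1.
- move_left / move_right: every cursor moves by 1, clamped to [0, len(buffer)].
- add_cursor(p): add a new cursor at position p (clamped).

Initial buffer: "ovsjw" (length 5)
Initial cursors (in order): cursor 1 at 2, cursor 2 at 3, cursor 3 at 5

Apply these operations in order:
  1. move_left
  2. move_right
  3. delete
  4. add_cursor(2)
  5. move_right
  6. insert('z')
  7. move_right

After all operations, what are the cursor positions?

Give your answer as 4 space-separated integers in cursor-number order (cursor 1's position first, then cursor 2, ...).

Answer: 6 6 6 6

Derivation:
After op 1 (move_left): buffer="ovsjw" (len 5), cursors c1@1 c2@2 c3@4, authorship .....
After op 2 (move_right): buffer="ovsjw" (len 5), cursors c1@2 c2@3 c3@5, authorship .....
After op 3 (delete): buffer="oj" (len 2), cursors c1@1 c2@1 c3@2, authorship ..
After op 4 (add_cursor(2)): buffer="oj" (len 2), cursors c1@1 c2@1 c3@2 c4@2, authorship ..
After op 5 (move_right): buffer="oj" (len 2), cursors c1@2 c2@2 c3@2 c4@2, authorship ..
After op 6 (insert('z')): buffer="ojzzzz" (len 6), cursors c1@6 c2@6 c3@6 c4@6, authorship ..1234
After op 7 (move_right): buffer="ojzzzz" (len 6), cursors c1@6 c2@6 c3@6 c4@6, authorship ..1234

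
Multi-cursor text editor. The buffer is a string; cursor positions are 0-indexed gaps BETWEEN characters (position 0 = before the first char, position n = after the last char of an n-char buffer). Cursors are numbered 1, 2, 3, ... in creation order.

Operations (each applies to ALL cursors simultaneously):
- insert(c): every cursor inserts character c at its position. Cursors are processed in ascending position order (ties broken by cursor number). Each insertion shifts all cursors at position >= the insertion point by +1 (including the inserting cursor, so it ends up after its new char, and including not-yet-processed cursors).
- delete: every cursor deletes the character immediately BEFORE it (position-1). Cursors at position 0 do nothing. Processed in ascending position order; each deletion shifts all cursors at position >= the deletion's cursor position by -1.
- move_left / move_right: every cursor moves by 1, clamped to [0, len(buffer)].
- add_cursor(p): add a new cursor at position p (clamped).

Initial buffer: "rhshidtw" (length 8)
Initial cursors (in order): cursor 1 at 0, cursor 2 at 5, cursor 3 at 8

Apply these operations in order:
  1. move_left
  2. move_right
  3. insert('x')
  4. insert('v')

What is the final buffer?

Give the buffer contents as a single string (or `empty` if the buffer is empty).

Answer: rxvhshixvdtwxv

Derivation:
After op 1 (move_left): buffer="rhshidtw" (len 8), cursors c1@0 c2@4 c3@7, authorship ........
After op 2 (move_right): buffer="rhshidtw" (len 8), cursors c1@1 c2@5 c3@8, authorship ........
After op 3 (insert('x')): buffer="rxhshixdtwx" (len 11), cursors c1@2 c2@7 c3@11, authorship .1....2...3
After op 4 (insert('v')): buffer="rxvhshixvdtwxv" (len 14), cursors c1@3 c2@9 c3@14, authorship .11....22...33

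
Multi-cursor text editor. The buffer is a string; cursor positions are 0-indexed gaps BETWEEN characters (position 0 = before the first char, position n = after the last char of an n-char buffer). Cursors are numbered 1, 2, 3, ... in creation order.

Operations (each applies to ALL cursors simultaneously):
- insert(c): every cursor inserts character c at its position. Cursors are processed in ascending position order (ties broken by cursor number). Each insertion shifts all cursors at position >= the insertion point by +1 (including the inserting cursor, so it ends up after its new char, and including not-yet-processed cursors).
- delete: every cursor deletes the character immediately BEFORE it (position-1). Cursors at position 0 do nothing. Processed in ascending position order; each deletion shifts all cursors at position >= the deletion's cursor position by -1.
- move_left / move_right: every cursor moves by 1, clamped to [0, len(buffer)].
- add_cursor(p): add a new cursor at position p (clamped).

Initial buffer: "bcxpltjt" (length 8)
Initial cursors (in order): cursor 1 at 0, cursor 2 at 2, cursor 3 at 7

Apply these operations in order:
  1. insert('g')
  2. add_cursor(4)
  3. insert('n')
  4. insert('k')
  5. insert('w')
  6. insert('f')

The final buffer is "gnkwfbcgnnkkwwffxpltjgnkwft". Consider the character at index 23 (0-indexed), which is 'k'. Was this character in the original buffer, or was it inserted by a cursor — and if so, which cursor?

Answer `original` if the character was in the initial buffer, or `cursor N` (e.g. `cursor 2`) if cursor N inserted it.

Answer: cursor 3

Derivation:
After op 1 (insert('g')): buffer="gbcgxpltjgt" (len 11), cursors c1@1 c2@4 c3@10, authorship 1..2.....3.
After op 2 (add_cursor(4)): buffer="gbcgxpltjgt" (len 11), cursors c1@1 c2@4 c4@4 c3@10, authorship 1..2.....3.
After op 3 (insert('n')): buffer="gnbcgnnxpltjgnt" (len 15), cursors c1@2 c2@7 c4@7 c3@14, authorship 11..224.....33.
After op 4 (insert('k')): buffer="gnkbcgnnkkxpltjgnkt" (len 19), cursors c1@3 c2@10 c4@10 c3@18, authorship 111..22424.....333.
After op 5 (insert('w')): buffer="gnkwbcgnnkkwwxpltjgnkwt" (len 23), cursors c1@4 c2@13 c4@13 c3@22, authorship 1111..2242424.....3333.
After op 6 (insert('f')): buffer="gnkwfbcgnnkkwwffxpltjgnkwft" (len 27), cursors c1@5 c2@16 c4@16 c3@26, authorship 11111..224242424.....33333.
Authorship (.=original, N=cursor N): 1 1 1 1 1 . . 2 2 4 2 4 2 4 2 4 . . . . . 3 3 3 3 3 .
Index 23: author = 3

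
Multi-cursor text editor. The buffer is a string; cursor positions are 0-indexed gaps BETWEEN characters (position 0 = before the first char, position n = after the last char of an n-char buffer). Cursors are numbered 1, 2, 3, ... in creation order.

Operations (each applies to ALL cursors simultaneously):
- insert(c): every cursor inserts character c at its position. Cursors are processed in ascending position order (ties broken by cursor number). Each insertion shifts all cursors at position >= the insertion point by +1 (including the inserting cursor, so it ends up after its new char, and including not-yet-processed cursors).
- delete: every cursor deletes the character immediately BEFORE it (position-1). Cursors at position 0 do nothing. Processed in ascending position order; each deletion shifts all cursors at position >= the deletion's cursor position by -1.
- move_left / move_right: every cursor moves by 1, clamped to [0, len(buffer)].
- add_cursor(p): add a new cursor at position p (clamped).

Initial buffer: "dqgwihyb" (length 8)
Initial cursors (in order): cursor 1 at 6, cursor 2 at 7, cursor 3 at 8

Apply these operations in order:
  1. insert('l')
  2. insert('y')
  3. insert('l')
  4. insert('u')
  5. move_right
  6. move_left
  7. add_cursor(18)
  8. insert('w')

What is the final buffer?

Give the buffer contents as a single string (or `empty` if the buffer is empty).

Answer: dqgwihlyluwylyluwblywlwu

Derivation:
After op 1 (insert('l')): buffer="dqgwihlylbl" (len 11), cursors c1@7 c2@9 c3@11, authorship ......1.2.3
After op 2 (insert('y')): buffer="dqgwihlyylybly" (len 14), cursors c1@8 c2@11 c3@14, authorship ......11.22.33
After op 3 (insert('l')): buffer="dqgwihlylylylblyl" (len 17), cursors c1@9 c2@13 c3@17, authorship ......111.222.333
After op 4 (insert('u')): buffer="dqgwihlyluylylublylu" (len 20), cursors c1@10 c2@15 c3@20, authorship ......1111.2222.3333
After op 5 (move_right): buffer="dqgwihlyluylylublylu" (len 20), cursors c1@11 c2@16 c3@20, authorship ......1111.2222.3333
After op 6 (move_left): buffer="dqgwihlyluylylublylu" (len 20), cursors c1@10 c2@15 c3@19, authorship ......1111.2222.3333
After op 7 (add_cursor(18)): buffer="dqgwihlyluylylublylu" (len 20), cursors c1@10 c2@15 c4@18 c3@19, authorship ......1111.2222.3333
After op 8 (insert('w')): buffer="dqgwihlyluwylyluwblywlwu" (len 24), cursors c1@11 c2@17 c4@21 c3@23, authorship ......11111.22222.334333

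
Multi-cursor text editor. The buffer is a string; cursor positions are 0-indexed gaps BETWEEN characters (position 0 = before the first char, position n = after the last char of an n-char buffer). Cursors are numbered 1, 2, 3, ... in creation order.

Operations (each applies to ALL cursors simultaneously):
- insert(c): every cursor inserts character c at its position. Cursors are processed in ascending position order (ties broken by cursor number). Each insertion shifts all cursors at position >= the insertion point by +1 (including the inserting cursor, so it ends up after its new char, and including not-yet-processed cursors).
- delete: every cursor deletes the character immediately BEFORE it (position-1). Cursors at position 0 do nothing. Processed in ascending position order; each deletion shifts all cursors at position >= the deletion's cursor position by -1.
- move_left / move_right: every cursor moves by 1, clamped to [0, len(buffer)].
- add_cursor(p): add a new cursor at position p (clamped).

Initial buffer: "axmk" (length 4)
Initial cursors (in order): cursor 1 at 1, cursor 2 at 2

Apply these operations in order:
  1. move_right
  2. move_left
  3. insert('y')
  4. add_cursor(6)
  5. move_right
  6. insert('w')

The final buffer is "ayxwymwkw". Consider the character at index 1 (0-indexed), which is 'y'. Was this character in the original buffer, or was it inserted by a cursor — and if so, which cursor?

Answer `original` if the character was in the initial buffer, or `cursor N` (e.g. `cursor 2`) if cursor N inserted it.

Answer: cursor 1

Derivation:
After op 1 (move_right): buffer="axmk" (len 4), cursors c1@2 c2@3, authorship ....
After op 2 (move_left): buffer="axmk" (len 4), cursors c1@1 c2@2, authorship ....
After op 3 (insert('y')): buffer="ayxymk" (len 6), cursors c1@2 c2@4, authorship .1.2..
After op 4 (add_cursor(6)): buffer="ayxymk" (len 6), cursors c1@2 c2@4 c3@6, authorship .1.2..
After op 5 (move_right): buffer="ayxymk" (len 6), cursors c1@3 c2@5 c3@6, authorship .1.2..
After op 6 (insert('w')): buffer="ayxwymwkw" (len 9), cursors c1@4 c2@7 c3@9, authorship .1.12.2.3
Authorship (.=original, N=cursor N): . 1 . 1 2 . 2 . 3
Index 1: author = 1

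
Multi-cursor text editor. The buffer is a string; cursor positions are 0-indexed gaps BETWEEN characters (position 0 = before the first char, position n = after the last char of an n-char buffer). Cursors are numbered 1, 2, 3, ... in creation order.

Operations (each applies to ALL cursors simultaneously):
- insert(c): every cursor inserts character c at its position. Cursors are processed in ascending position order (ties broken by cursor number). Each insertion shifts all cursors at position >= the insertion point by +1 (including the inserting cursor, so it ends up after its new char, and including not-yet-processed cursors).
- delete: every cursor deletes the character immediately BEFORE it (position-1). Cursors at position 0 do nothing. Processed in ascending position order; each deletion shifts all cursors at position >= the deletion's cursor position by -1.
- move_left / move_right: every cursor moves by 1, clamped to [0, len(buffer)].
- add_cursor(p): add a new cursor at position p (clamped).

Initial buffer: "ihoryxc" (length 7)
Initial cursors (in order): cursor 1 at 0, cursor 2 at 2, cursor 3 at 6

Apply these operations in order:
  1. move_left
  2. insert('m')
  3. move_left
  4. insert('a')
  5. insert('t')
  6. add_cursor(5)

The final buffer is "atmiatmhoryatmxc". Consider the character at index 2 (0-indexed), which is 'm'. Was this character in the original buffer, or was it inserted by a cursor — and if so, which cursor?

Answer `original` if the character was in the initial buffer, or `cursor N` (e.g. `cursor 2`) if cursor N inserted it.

After op 1 (move_left): buffer="ihoryxc" (len 7), cursors c1@0 c2@1 c3@5, authorship .......
After op 2 (insert('m')): buffer="mimhorymxc" (len 10), cursors c1@1 c2@3 c3@8, authorship 1.2....3..
After op 3 (move_left): buffer="mimhorymxc" (len 10), cursors c1@0 c2@2 c3@7, authorship 1.2....3..
After op 4 (insert('a')): buffer="amiamhoryamxc" (len 13), cursors c1@1 c2@4 c3@10, authorship 11.22....33..
After op 5 (insert('t')): buffer="atmiatmhoryatmxc" (len 16), cursors c1@2 c2@6 c3@13, authorship 111.222....333..
After op 6 (add_cursor(5)): buffer="atmiatmhoryatmxc" (len 16), cursors c1@2 c4@5 c2@6 c3@13, authorship 111.222....333..
Authorship (.=original, N=cursor N): 1 1 1 . 2 2 2 . . . . 3 3 3 . .
Index 2: author = 1

Answer: cursor 1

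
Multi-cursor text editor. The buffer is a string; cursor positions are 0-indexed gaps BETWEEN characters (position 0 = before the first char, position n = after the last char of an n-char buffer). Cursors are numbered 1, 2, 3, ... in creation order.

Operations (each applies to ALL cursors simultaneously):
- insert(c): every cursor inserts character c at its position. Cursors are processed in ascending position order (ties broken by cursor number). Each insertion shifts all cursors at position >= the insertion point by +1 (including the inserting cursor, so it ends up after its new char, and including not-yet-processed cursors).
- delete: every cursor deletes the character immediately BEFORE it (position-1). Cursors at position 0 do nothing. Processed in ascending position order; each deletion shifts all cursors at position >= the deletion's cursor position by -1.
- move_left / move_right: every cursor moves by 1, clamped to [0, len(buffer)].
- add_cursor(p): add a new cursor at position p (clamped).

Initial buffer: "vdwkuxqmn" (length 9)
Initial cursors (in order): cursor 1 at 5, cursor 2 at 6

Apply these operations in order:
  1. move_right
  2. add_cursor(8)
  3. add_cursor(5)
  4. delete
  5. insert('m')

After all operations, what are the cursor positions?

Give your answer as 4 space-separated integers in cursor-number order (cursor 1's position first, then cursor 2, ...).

Answer: 8 8 8 8

Derivation:
After op 1 (move_right): buffer="vdwkuxqmn" (len 9), cursors c1@6 c2@7, authorship .........
After op 2 (add_cursor(8)): buffer="vdwkuxqmn" (len 9), cursors c1@6 c2@7 c3@8, authorship .........
After op 3 (add_cursor(5)): buffer="vdwkuxqmn" (len 9), cursors c4@5 c1@6 c2@7 c3@8, authorship .........
After op 4 (delete): buffer="vdwkn" (len 5), cursors c1@4 c2@4 c3@4 c4@4, authorship .....
After op 5 (insert('m')): buffer="vdwkmmmmn" (len 9), cursors c1@8 c2@8 c3@8 c4@8, authorship ....1234.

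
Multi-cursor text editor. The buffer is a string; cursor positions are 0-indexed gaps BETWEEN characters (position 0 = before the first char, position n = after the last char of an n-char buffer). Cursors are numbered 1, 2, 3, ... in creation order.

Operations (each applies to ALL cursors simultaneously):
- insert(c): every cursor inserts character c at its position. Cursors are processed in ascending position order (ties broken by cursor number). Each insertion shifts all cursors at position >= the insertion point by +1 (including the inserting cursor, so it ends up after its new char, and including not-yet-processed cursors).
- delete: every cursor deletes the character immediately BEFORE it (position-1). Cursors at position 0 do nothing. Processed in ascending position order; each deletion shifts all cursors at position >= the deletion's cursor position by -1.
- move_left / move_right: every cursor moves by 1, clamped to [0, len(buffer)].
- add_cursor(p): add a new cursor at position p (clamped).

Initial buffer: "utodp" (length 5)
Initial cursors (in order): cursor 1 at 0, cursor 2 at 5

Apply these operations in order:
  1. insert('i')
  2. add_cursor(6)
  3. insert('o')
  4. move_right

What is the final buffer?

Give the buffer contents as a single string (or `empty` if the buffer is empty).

Answer: ioutodpoio

Derivation:
After op 1 (insert('i')): buffer="iutodpi" (len 7), cursors c1@1 c2@7, authorship 1.....2
After op 2 (add_cursor(6)): buffer="iutodpi" (len 7), cursors c1@1 c3@6 c2@7, authorship 1.....2
After op 3 (insert('o')): buffer="ioutodpoio" (len 10), cursors c1@2 c3@8 c2@10, authorship 11.....322
After op 4 (move_right): buffer="ioutodpoio" (len 10), cursors c1@3 c3@9 c2@10, authorship 11.....322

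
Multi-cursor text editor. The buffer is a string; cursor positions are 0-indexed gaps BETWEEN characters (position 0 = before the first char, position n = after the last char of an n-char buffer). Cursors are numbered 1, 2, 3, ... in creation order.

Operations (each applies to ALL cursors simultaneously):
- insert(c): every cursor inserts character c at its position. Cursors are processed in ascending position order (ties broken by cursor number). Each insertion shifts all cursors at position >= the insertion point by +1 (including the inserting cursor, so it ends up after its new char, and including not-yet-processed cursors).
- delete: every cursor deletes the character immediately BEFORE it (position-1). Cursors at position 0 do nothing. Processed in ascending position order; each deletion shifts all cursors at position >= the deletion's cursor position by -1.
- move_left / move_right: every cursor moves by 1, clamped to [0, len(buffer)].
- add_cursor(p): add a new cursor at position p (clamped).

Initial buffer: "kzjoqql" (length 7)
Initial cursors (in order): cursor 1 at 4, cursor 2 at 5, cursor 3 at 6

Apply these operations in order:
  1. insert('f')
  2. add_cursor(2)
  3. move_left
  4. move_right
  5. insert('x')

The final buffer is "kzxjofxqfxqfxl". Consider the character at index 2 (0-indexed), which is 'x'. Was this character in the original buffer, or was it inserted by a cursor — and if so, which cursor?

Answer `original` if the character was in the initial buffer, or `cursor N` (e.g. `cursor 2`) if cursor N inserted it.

Answer: cursor 4

Derivation:
After op 1 (insert('f')): buffer="kzjofqfqfl" (len 10), cursors c1@5 c2@7 c3@9, authorship ....1.2.3.
After op 2 (add_cursor(2)): buffer="kzjofqfqfl" (len 10), cursors c4@2 c1@5 c2@7 c3@9, authorship ....1.2.3.
After op 3 (move_left): buffer="kzjofqfqfl" (len 10), cursors c4@1 c1@4 c2@6 c3@8, authorship ....1.2.3.
After op 4 (move_right): buffer="kzjofqfqfl" (len 10), cursors c4@2 c1@5 c2@7 c3@9, authorship ....1.2.3.
After op 5 (insert('x')): buffer="kzxjofxqfxqfxl" (len 14), cursors c4@3 c1@7 c2@10 c3@13, authorship ..4..11.22.33.
Authorship (.=original, N=cursor N): . . 4 . . 1 1 . 2 2 . 3 3 .
Index 2: author = 4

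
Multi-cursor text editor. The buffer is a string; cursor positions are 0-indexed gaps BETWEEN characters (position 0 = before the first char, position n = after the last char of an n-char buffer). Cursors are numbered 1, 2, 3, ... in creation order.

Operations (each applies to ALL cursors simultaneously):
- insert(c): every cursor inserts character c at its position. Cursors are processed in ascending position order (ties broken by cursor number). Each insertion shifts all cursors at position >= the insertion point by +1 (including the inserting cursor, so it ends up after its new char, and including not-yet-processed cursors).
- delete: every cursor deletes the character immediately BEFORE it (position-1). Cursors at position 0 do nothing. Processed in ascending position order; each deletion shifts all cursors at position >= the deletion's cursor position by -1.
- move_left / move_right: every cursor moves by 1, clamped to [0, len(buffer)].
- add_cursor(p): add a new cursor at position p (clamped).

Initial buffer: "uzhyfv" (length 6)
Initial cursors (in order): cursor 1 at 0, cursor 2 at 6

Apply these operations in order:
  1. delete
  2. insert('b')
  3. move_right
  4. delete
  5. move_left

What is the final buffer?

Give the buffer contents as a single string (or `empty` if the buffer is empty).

After op 1 (delete): buffer="uzhyf" (len 5), cursors c1@0 c2@5, authorship .....
After op 2 (insert('b')): buffer="buzhyfb" (len 7), cursors c1@1 c2@7, authorship 1.....2
After op 3 (move_right): buffer="buzhyfb" (len 7), cursors c1@2 c2@7, authorship 1.....2
After op 4 (delete): buffer="bzhyf" (len 5), cursors c1@1 c2@5, authorship 1....
After op 5 (move_left): buffer="bzhyf" (len 5), cursors c1@0 c2@4, authorship 1....

Answer: bzhyf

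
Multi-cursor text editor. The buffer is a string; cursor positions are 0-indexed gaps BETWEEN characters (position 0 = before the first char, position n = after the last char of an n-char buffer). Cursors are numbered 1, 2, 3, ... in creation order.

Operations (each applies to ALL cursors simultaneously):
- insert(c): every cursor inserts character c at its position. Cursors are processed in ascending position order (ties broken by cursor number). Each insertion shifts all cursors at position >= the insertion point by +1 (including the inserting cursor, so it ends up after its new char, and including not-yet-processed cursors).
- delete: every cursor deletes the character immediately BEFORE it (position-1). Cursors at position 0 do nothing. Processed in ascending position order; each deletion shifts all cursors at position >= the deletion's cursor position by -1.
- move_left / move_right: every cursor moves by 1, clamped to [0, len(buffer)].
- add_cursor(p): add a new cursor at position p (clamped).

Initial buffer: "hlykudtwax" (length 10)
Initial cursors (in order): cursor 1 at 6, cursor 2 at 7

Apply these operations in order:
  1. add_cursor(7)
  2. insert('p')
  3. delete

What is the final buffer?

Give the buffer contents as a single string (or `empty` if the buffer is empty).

After op 1 (add_cursor(7)): buffer="hlykudtwax" (len 10), cursors c1@6 c2@7 c3@7, authorship ..........
After op 2 (insert('p')): buffer="hlykudptppwax" (len 13), cursors c1@7 c2@10 c3@10, authorship ......1.23...
After op 3 (delete): buffer="hlykudtwax" (len 10), cursors c1@6 c2@7 c3@7, authorship ..........

Answer: hlykudtwax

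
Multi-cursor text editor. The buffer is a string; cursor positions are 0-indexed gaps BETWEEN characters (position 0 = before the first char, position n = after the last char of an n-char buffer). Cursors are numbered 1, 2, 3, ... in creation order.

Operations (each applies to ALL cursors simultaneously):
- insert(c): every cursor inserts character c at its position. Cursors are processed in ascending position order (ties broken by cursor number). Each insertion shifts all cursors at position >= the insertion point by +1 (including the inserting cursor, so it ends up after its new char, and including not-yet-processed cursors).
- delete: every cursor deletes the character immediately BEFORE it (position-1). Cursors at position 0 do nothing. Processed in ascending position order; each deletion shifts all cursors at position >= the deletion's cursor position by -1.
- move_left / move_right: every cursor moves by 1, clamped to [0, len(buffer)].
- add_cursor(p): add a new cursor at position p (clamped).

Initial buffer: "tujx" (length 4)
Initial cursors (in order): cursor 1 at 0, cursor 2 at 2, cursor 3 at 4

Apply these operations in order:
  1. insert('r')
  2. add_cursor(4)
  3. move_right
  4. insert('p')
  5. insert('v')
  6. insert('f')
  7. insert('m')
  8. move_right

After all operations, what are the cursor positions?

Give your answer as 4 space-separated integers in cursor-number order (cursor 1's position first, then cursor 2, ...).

After op 1 (insert('r')): buffer="rturjxr" (len 7), cursors c1@1 c2@4 c3@7, authorship 1..2..3
After op 2 (add_cursor(4)): buffer="rturjxr" (len 7), cursors c1@1 c2@4 c4@4 c3@7, authorship 1..2..3
After op 3 (move_right): buffer="rturjxr" (len 7), cursors c1@2 c2@5 c4@5 c3@7, authorship 1..2..3
After op 4 (insert('p')): buffer="rtpurjppxrp" (len 11), cursors c1@3 c2@8 c4@8 c3@11, authorship 1.1.2.24.33
After op 5 (insert('v')): buffer="rtpvurjppvvxrpv" (len 15), cursors c1@4 c2@11 c4@11 c3@15, authorship 1.11.2.2424.333
After op 6 (insert('f')): buffer="rtpvfurjppvvffxrpvf" (len 19), cursors c1@5 c2@14 c4@14 c3@19, authorship 1.111.2.242424.3333
After op 7 (insert('m')): buffer="rtpvfmurjppvvffmmxrpvfm" (len 23), cursors c1@6 c2@17 c4@17 c3@23, authorship 1.1111.2.24242424.33333
After op 8 (move_right): buffer="rtpvfmurjppvvffmmxrpvfm" (len 23), cursors c1@7 c2@18 c4@18 c3@23, authorship 1.1111.2.24242424.33333

Answer: 7 18 23 18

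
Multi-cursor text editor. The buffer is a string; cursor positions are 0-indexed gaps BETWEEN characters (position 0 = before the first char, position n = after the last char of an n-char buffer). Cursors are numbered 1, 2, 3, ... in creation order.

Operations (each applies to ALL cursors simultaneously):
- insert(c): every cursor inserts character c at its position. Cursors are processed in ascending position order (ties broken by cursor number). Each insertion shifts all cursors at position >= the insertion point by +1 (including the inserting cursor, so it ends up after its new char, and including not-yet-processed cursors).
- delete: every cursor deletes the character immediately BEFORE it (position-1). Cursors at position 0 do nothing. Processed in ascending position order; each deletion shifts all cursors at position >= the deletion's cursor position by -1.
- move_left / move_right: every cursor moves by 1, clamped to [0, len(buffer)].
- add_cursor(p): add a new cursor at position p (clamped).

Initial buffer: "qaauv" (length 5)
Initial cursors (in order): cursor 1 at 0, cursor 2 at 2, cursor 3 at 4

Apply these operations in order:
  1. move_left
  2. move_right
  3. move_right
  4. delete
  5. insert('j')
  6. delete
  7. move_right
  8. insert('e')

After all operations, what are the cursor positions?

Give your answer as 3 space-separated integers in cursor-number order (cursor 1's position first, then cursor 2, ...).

Answer: 5 5 5

Derivation:
After op 1 (move_left): buffer="qaauv" (len 5), cursors c1@0 c2@1 c3@3, authorship .....
After op 2 (move_right): buffer="qaauv" (len 5), cursors c1@1 c2@2 c3@4, authorship .....
After op 3 (move_right): buffer="qaauv" (len 5), cursors c1@2 c2@3 c3@5, authorship .....
After op 4 (delete): buffer="qu" (len 2), cursors c1@1 c2@1 c3@2, authorship ..
After op 5 (insert('j')): buffer="qjjuj" (len 5), cursors c1@3 c2@3 c3@5, authorship .12.3
After op 6 (delete): buffer="qu" (len 2), cursors c1@1 c2@1 c3@2, authorship ..
After op 7 (move_right): buffer="qu" (len 2), cursors c1@2 c2@2 c3@2, authorship ..
After op 8 (insert('e')): buffer="queee" (len 5), cursors c1@5 c2@5 c3@5, authorship ..123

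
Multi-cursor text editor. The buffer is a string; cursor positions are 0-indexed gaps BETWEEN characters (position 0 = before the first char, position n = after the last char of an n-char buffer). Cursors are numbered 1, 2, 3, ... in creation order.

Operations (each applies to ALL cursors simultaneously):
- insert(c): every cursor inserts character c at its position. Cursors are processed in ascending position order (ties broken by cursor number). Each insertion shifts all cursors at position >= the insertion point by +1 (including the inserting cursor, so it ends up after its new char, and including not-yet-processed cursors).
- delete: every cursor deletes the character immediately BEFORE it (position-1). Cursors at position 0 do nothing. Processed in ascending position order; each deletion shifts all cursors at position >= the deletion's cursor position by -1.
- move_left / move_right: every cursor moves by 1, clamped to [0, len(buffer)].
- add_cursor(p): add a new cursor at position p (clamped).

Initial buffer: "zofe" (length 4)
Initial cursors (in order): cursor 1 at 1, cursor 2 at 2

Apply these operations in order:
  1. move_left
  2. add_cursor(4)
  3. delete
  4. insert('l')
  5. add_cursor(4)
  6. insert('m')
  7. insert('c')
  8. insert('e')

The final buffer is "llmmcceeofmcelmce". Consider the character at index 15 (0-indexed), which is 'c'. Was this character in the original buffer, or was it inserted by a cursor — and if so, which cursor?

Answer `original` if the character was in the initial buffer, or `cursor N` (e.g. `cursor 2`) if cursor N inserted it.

Answer: cursor 3

Derivation:
After op 1 (move_left): buffer="zofe" (len 4), cursors c1@0 c2@1, authorship ....
After op 2 (add_cursor(4)): buffer="zofe" (len 4), cursors c1@0 c2@1 c3@4, authorship ....
After op 3 (delete): buffer="of" (len 2), cursors c1@0 c2@0 c3@2, authorship ..
After op 4 (insert('l')): buffer="llofl" (len 5), cursors c1@2 c2@2 c3@5, authorship 12..3
After op 5 (add_cursor(4)): buffer="llofl" (len 5), cursors c1@2 c2@2 c4@4 c3@5, authorship 12..3
After op 6 (insert('m')): buffer="llmmofmlm" (len 9), cursors c1@4 c2@4 c4@7 c3@9, authorship 1212..433
After op 7 (insert('c')): buffer="llmmccofmclmc" (len 13), cursors c1@6 c2@6 c4@10 c3@13, authorship 121212..44333
After op 8 (insert('e')): buffer="llmmcceeofmcelmce" (len 17), cursors c1@8 c2@8 c4@13 c3@17, authorship 12121212..4443333
Authorship (.=original, N=cursor N): 1 2 1 2 1 2 1 2 . . 4 4 4 3 3 3 3
Index 15: author = 3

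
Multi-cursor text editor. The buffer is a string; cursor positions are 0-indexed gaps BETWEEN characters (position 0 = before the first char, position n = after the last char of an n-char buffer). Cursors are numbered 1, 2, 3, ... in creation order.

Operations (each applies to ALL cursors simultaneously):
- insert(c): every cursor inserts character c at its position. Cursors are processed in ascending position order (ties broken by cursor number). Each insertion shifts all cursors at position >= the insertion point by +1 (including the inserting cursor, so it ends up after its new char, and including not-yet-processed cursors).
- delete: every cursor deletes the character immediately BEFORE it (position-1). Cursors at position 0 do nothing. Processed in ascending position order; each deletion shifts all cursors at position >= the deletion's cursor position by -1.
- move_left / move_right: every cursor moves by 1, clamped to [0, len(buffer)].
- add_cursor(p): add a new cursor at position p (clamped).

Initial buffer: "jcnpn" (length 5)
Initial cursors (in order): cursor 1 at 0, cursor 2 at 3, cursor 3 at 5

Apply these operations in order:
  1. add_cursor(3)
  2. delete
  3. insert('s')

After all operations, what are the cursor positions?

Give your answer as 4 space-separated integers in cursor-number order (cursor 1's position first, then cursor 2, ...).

Answer: 1 4 6 4

Derivation:
After op 1 (add_cursor(3)): buffer="jcnpn" (len 5), cursors c1@0 c2@3 c4@3 c3@5, authorship .....
After op 2 (delete): buffer="jp" (len 2), cursors c1@0 c2@1 c4@1 c3@2, authorship ..
After op 3 (insert('s')): buffer="sjssps" (len 6), cursors c1@1 c2@4 c4@4 c3@6, authorship 1.24.3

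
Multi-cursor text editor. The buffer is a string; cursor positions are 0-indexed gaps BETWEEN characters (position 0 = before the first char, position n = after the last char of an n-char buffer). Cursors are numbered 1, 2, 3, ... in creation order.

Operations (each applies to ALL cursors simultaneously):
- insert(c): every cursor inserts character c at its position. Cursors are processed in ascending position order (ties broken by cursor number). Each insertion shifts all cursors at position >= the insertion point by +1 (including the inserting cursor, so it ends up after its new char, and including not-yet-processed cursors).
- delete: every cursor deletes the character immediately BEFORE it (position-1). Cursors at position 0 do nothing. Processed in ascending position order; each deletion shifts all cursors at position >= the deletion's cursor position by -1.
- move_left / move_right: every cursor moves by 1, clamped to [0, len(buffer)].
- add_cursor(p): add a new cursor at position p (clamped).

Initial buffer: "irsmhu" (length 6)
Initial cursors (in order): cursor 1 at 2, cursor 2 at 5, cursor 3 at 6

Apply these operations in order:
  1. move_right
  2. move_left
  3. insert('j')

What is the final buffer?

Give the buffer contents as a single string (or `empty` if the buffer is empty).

After op 1 (move_right): buffer="irsmhu" (len 6), cursors c1@3 c2@6 c3@6, authorship ......
After op 2 (move_left): buffer="irsmhu" (len 6), cursors c1@2 c2@5 c3@5, authorship ......
After op 3 (insert('j')): buffer="irjsmhjju" (len 9), cursors c1@3 c2@8 c3@8, authorship ..1...23.

Answer: irjsmhjju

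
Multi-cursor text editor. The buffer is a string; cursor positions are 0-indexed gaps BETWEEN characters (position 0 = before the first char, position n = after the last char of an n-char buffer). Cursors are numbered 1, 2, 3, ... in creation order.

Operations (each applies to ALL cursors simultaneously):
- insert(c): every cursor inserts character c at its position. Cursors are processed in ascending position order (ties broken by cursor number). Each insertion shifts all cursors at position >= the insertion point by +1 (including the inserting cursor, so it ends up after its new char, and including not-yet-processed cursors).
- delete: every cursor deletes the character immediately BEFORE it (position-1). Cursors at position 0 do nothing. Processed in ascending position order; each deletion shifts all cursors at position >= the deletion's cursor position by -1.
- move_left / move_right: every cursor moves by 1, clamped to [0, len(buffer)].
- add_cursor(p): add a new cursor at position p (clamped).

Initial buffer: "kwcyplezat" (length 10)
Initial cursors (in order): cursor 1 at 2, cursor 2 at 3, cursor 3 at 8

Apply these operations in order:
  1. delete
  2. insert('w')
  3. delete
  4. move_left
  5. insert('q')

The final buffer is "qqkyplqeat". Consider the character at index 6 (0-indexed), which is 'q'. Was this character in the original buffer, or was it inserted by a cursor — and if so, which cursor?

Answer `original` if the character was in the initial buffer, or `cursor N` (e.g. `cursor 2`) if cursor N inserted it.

Answer: cursor 3

Derivation:
After op 1 (delete): buffer="kypleat" (len 7), cursors c1@1 c2@1 c3@5, authorship .......
After op 2 (insert('w')): buffer="kwwyplewat" (len 10), cursors c1@3 c2@3 c3@8, authorship .12....3..
After op 3 (delete): buffer="kypleat" (len 7), cursors c1@1 c2@1 c3@5, authorship .......
After op 4 (move_left): buffer="kypleat" (len 7), cursors c1@0 c2@0 c3@4, authorship .......
After op 5 (insert('q')): buffer="qqkyplqeat" (len 10), cursors c1@2 c2@2 c3@7, authorship 12....3...
Authorship (.=original, N=cursor N): 1 2 . . . . 3 . . .
Index 6: author = 3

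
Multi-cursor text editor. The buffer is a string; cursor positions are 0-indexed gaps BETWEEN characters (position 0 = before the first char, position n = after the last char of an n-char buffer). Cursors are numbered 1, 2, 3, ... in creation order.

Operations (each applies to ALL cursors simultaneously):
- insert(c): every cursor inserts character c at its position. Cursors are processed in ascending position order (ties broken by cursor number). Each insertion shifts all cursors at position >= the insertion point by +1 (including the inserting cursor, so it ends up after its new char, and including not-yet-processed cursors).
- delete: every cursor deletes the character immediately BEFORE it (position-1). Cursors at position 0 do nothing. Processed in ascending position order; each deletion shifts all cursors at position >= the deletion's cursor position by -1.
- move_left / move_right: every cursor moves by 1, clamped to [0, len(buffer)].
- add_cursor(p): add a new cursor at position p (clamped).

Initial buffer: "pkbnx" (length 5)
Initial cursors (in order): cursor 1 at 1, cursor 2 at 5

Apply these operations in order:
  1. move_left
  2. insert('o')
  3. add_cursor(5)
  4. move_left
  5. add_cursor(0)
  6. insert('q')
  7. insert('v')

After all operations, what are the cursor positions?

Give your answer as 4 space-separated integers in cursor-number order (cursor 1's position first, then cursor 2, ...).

Answer: 4 13 10 4

Derivation:
After op 1 (move_left): buffer="pkbnx" (len 5), cursors c1@0 c2@4, authorship .....
After op 2 (insert('o')): buffer="opkbnox" (len 7), cursors c1@1 c2@6, authorship 1....2.
After op 3 (add_cursor(5)): buffer="opkbnox" (len 7), cursors c1@1 c3@5 c2@6, authorship 1....2.
After op 4 (move_left): buffer="opkbnox" (len 7), cursors c1@0 c3@4 c2@5, authorship 1....2.
After op 5 (add_cursor(0)): buffer="opkbnox" (len 7), cursors c1@0 c4@0 c3@4 c2@5, authorship 1....2.
After op 6 (insert('q')): buffer="qqopkbqnqox" (len 11), cursors c1@2 c4@2 c3@7 c2@9, authorship 141...3.22.
After op 7 (insert('v')): buffer="qqvvopkbqvnqvox" (len 15), cursors c1@4 c4@4 c3@10 c2@13, authorship 14141...33.222.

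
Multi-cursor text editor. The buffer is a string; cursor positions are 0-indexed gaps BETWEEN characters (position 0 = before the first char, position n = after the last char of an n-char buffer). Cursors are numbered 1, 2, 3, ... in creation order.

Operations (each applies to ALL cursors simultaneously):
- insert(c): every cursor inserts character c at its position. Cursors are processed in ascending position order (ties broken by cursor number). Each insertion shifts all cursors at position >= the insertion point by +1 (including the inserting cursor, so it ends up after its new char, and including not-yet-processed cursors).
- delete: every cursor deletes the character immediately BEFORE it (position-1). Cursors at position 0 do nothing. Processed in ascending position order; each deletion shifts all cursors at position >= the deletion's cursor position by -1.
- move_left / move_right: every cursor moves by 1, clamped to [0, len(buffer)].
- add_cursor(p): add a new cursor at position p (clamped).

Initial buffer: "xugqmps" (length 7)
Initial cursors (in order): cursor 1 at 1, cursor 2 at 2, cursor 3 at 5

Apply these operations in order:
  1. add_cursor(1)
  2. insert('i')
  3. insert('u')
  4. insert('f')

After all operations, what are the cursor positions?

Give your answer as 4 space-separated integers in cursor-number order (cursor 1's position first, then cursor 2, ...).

After op 1 (add_cursor(1)): buffer="xugqmps" (len 7), cursors c1@1 c4@1 c2@2 c3@5, authorship .......
After op 2 (insert('i')): buffer="xiiuigqmips" (len 11), cursors c1@3 c4@3 c2@5 c3@9, authorship .14.2...3..
After op 3 (insert('u')): buffer="xiiuuuiugqmiups" (len 15), cursors c1@5 c4@5 c2@8 c3@13, authorship .1414.22...33..
After op 4 (insert('f')): buffer="xiiuuffuiufgqmiufps" (len 19), cursors c1@7 c4@7 c2@11 c3@17, authorship .141414.222...333..

Answer: 7 11 17 7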